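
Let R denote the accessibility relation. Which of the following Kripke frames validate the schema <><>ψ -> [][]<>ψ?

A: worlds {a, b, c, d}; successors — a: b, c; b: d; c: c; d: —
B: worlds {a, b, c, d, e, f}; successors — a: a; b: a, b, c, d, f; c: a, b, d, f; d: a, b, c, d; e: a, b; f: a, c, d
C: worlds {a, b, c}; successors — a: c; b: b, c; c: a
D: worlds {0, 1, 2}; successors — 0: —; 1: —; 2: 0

D

The schema corresponds to a generalized confluence (Geach) condition: forall x forall y forall z ((x R^2 y & x R^2 z) -> exists w (y = w & zRw)).
A: fails — aR²c, aR²d but no w with c=w and dRw.
B: fails — bR²b, bR²a but no w with b=w and aRw.
C: fails — aR²a, aR²a but no w with a=w and aRw.
D: condition met.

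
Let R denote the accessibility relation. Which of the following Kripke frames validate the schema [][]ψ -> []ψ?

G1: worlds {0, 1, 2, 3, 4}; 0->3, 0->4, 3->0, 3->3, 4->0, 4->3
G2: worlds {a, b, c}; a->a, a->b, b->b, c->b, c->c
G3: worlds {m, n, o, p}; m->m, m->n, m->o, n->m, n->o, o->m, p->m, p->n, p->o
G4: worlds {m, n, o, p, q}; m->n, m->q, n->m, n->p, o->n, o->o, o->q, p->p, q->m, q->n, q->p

Frame correspondent (Sahlqvist): forall x forall y (Rxy -> exists z (Rxz & Rzy)) — i.e. density.
G1: fails — R04 but no z with R0z and Rz4.
G2: holds.
G3: holds.
G4: fails — Rmq but no z with Rmz and Rzq.
Valid on: G2, G3.

G2, G3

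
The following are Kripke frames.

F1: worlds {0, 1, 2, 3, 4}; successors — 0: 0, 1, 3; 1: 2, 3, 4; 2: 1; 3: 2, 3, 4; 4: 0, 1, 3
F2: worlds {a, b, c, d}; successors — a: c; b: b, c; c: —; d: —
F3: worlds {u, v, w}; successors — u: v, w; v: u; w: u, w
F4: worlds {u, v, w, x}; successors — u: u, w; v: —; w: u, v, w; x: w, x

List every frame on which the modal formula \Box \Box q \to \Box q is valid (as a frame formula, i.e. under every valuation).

F4

The schema corresponds to density: \forall x \forall y (Rxy \to \exists z (Rxz \wedge Rzy)).
F1: fails — R21 but no z with R2z and Rz1.
F2: fails — Rac but no z with Raz and Rzc.
F3: fails — Ruv but no z with Ruz and Rzv.
F4: ✓.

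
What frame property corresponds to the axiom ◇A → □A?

Suppose ◇A→□A is valid. Take Rxy, Rxz and set V(A)={y}. Then ◇A at x, so □A at x, so A at z, i.e. z=y.

partial functionality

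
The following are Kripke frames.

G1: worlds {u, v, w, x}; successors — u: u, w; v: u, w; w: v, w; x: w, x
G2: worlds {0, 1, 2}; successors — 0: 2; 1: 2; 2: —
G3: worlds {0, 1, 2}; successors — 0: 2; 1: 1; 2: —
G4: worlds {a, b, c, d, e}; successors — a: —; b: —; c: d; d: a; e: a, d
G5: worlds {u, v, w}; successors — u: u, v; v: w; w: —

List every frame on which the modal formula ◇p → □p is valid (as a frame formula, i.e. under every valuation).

The schema corresponds to partial functionality: ∀x ∀y ∀z (Rxy ∧ Rxz → y = z).
G1: fails — u sees both u and w.
G2: holds.
G3: holds.
G4: fails — e sees both a and d.
G5: fails — u sees both u and v.
Valid on: G2, G3.

G2, G3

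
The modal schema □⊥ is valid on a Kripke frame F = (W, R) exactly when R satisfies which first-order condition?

□⊥ is valid iff no world has any successor (otherwise □⊥ fails at any world with one).

emptiness of R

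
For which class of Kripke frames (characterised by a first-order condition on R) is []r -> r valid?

reflexivity: forall x Rxx

Suppose □r→r is valid. At any x set V(r)={w : Rxw}. Then □r holds at x, so r holds at x, i.e. Rxx.
Conversely, any frame satisfying forall x Rxx validates the schema.
So the correspondent is reflexivity.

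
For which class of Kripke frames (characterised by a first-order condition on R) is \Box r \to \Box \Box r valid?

This schema is the 4 axiom.
It corresponds to transitivity: \forall x \forall y \forall z (Rxy \wedge Ryz \to Rxz).

transitivity: \forall x \forall y \forall z (Rxy \wedge Ryz \to Rxz)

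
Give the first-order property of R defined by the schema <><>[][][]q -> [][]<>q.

forall x forall y forall z ((x R^2 y & x R^2 z) -> exists w (y R^3 w & zRw))

This is a Sahlqvist (Geach-type) schema ◇^2□^3q → □^2◇^1q.
Minimal-valuation argument: fix x; take any y with xR^2y and any z with xR^2z. Set V(q) to the set of worlds R-reachable from y in exactly 3 steps. Then □^3q holds at y, so the antecedent holds at x; validity forces ◇^1q at z, giving a w with zR^1w and yR^3w.
First-order correspondent: forall x forall y forall z ((x R^2 y & x R^2 z) -> exists w (y R^3 w & zRw)).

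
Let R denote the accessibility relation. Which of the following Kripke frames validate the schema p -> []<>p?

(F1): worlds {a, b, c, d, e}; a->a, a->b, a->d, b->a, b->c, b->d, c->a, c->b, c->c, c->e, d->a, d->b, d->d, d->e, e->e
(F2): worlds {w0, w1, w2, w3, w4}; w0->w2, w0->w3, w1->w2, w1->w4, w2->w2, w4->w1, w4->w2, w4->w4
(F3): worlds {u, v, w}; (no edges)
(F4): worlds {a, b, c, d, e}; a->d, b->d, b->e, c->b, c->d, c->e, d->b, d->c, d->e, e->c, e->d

(F3)

This is the axiom for symmetry; its first-order frame correspondent is forall x forall y (Rxy -> Ryx).
(F1): fails — Rce but not Rec.
(F2): fails — Rw1w2 but not Rw2w1.
(F3): satisfies the condition.
(F4): fails — Rcb but not Rbc.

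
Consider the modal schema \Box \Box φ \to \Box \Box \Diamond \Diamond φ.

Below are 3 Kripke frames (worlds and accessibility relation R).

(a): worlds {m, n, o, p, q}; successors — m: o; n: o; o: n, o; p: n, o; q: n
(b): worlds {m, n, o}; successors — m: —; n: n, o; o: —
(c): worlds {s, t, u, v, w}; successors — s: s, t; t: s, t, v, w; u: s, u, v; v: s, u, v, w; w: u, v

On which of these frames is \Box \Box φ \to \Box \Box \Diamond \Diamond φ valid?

(a), (c)

This is the axiom for a generalized confluence (Geach) condition; its first-order frame correspondent is \forall x \forall z (x R^2 z \to \exists w (x R^2 w \wedge z R^2 w)).
(a): holds.
(b): fails — nR²o but no w with nR²w and oR²w.
(c): holds.
Valid on: (a), (c).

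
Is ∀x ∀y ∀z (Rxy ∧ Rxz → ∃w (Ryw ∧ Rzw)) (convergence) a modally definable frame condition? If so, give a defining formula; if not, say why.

Yes, by ◇□p → □◇p

This is a Sahlqvist condition; the .2 axiom ◇□p → □◇p defines it.
Suppose ◇□p→□◇p is valid. Take Rxy, Rxz and set V(p)={w : Ryw}. Then □p at y so ◇□p at x, so □◇p at x, so ◇p at z, giving w with Rzw and Ryw.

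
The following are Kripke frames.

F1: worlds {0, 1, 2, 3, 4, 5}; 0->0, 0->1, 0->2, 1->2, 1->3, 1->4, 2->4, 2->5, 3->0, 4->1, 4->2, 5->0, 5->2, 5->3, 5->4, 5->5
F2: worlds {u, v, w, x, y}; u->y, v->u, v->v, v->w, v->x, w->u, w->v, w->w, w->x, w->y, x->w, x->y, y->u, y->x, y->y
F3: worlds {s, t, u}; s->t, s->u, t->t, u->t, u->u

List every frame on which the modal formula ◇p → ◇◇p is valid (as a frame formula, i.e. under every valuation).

F2, F3

The schema corresponds to a generalized confluence (Geach) condition: ∀x ∀y (xRy → ∃w (y = w ∧ xR²w)).
F1: fails — 1R3 but no w with 3=w and 1R²w.
F2: satisfies the condition.
F3: satisfies the condition.
Valid on: F2, F3.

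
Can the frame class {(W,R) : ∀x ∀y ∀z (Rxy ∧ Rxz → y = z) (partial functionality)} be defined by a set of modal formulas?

Yes, by ◇r → □r

The condition is partial functionality. A defining modal formula is ◇r → □r.
Suppose ◇r→□r is valid. Take Rxy, Rxz and set V(r)={y}. Then ◇r at x, so □r at x, so r at z, i.e. z=y.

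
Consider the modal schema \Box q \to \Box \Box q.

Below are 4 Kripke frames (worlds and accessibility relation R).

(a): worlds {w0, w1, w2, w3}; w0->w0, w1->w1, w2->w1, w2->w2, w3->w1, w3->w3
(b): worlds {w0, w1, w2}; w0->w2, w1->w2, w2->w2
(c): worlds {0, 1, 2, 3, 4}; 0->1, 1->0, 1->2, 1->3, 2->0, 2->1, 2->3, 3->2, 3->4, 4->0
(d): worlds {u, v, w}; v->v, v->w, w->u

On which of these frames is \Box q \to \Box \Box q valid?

(a), (b)

The schema corresponds to transitivity: \forall x \forall y \forall z (Rxy \wedge Ryz \to Rxz).
(a): holds.
(b): holds.
(c): fails — R10 and R01 but not R11.
(d): fails — Rvw and Rwu but not Rvu.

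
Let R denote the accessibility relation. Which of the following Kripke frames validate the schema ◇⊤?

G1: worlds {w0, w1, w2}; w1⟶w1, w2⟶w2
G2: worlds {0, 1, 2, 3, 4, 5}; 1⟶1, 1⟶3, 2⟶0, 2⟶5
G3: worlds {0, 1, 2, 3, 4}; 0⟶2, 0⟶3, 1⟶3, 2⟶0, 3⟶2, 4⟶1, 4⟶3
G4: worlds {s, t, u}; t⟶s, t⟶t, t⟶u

G3

This is the axiom for seriality; its first-order frame correspondent is ∀x ∃y Rxy.
G1: fails — world w0 has no successor.
G2: fails — world 0 has no successor.
G3: holds.
G4: fails — world s has no successor.
Valid on: G3.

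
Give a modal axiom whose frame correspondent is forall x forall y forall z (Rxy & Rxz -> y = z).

The condition is partial functionality. The CD schema ◇p → □p defines it.
Suppose ◇p→□p is valid. Take Rxy, Rxz and set V(p)={y}. Then ◇p at x, so □p at x, so p at z, i.e. z=y.

◇p → □p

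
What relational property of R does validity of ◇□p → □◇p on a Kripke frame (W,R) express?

Suppose ◇□p→□◇p is valid. Take Rxy, Rxz and set V(p)={w : Ryw}. Then □p at y so ◇□p at x, so □◇p at x, so ◇p at z, giving w with Rzw and Ryw.

convergence: ∀x ∀y ∀z (Rxy ∧ Rxz → ∃w (Ryw ∧ Rzw))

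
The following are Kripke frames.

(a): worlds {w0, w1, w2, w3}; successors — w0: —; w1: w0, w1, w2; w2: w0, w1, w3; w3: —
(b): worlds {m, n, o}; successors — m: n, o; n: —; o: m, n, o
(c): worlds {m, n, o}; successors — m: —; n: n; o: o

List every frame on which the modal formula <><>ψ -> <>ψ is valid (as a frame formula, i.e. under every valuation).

Frame correspondent (Sahlqvist): forall x forall y forall z (Rxy & Ryz -> Rxz) — i.e. transitivity.
(a): fails — Rw1w2 and Rw2w3 but not Rw1w3.
(b): fails — Rmo and Rom but not Rmm.
(c): condition met.
Valid on: (c).

(c)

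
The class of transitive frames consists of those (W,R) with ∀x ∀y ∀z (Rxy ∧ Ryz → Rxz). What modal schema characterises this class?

□ψ → □□ψ

This is transitivity; the standard corresponding axiom is 4: □ψ → □□ψ.
Suppose □ψ→□□ψ is valid. Take Rxy, Ryz and set V(ψ)={w : Rxw}. Then □ψ at x, so □□ψ at x, so □ψ at y, so ψ at z, i.e. Rxz.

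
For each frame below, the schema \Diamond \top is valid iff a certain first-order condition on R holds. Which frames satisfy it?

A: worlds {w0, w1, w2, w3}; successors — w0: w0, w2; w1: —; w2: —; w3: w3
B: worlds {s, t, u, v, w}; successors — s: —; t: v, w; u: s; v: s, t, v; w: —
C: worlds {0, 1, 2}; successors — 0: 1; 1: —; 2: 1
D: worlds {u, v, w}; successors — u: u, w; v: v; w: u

This is the axiom for seriality; its first-order frame correspondent is \forall x \exists y Rxy.
A: fails — world w1 has no successor.
B: fails — world s has no successor.
C: fails — world 1 has no successor.
D: ✓.
Valid on: D.

D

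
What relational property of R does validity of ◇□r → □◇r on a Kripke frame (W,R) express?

This schema is the .2 axiom.
It corresponds to convergence: ∀x ∀y ∀z (Rxy ∧ Rxz → ∃w (Ryw ∧ Rzw)).

convergence: ∀x ∀y ∀z (Rxy ∧ Rxz → ∃w (Ryw ∧ Rzw))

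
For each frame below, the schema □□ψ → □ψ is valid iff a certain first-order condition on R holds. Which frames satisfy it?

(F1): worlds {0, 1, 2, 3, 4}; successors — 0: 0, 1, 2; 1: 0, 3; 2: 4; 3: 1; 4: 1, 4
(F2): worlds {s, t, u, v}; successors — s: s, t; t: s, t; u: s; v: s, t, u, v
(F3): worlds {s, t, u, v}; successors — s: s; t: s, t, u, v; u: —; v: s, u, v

(F2), (F3)

This is the axiom for density; its first-order frame correspondent is ∀x ∀y (Rxy → ∃z (Rxz ∧ Rzy)).
(F1): fails — R31 but no z with R3z and Rz1.
(F2): satisfies the condition.
(F3): satisfies the condition.
Valid on: (F2), (F3).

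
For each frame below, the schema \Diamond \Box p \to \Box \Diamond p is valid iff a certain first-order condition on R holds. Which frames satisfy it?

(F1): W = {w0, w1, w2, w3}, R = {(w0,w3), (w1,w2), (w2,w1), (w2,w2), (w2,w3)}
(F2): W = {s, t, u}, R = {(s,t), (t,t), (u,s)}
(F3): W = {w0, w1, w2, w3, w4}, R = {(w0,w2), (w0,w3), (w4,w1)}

Frame correspondent (Sahlqvist): \forall x \forall y \forall z (Rxy \wedge Rxz \to \exists w (Ryw \wedge Rzw)) — i.e. convergence.
(F1): fails — Rw0w3 and Rw0w3 but w3 and w3 have no common successor.
(F2): holds.
(F3): fails — Rw0w2 and Rw0w2 but w2 and w2 have no common successor.

(F2)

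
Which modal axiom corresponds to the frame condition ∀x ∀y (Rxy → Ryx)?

The condition is symmetry. The B schema ψ → □◇ψ defines it.
Suppose ψ→□◇ψ is valid. Take Rxy and set V(ψ)={x}. Then ψ at x, so □◇ψ at x, so ◇ψ at y, so some z with Ryz has ψ; z=x, i.e. Ryx.

ψ → □◇ψ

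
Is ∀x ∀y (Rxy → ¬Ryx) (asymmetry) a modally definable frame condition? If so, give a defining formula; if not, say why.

Modal frame validity is preserved under surjective bounded morphisms.
The 4-cycle (worlds s,t,u,v with s→t→u→v→s) is asymmetric. Mapping every world to a single reflexive point • is a surjective bounded morphism, and the reflexive point is not asymmetric (R•• but asymmetry requires ¬R••).
So the class is not modally definable.

Not modally definable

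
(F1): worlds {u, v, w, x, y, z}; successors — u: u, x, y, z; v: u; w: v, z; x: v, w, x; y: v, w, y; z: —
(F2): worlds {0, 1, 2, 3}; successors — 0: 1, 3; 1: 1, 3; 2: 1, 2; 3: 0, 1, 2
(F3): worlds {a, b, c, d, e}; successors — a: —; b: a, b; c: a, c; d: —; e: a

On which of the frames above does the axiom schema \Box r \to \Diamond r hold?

This is the axiom for seriality; its first-order frame correspondent is \forall x \exists y Rxy.
(F1): fails — world z has no successor.
(F2): ✓.
(F3): fails — world a has no successor.

(F2)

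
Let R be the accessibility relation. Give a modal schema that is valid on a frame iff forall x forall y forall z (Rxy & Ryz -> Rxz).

□q → □□q

This is transitivity; the standard corresponding axiom is 4: □q → □□q.
Suppose □q→□□q is valid. Take Rxy, Ryz and set V(q)={w : Rxw}. Then □q at x, so □□q at x, so □q at y, so q at z, i.e. Rxz.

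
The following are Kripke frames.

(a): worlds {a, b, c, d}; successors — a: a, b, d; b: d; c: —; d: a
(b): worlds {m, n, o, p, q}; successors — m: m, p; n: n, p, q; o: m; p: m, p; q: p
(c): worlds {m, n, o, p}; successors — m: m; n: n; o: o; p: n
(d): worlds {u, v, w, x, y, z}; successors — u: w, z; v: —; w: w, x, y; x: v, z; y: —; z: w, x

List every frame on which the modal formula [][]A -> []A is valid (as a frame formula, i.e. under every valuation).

(b), (c)

Frame correspondent (Sahlqvist): forall x forall y (Rxy -> exists z (Rxz & Rzy)) — i.e. density.
(a): fails — Rbd but no z with Rbz and Rzd.
(b): ✓.
(c): ✓.
(d): fails — Ruz but no t with Rut and Rtz.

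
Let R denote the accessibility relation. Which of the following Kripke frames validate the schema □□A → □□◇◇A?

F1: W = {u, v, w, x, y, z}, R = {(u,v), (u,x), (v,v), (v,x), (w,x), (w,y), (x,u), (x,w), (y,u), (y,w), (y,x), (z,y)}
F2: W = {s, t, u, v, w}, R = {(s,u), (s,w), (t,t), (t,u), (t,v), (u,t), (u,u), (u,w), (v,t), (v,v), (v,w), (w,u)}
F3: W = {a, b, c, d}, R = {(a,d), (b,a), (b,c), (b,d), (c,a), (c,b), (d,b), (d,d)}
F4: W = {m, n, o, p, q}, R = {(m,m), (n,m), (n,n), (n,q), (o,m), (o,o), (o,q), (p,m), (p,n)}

F1, F2, F3

This is the axiom for a generalized confluence (Geach) condition; its first-order frame correspondent is ∀x ∀z (xR²z → ∃w (xR²w ∧ zR²w)).
F1: satisfies the condition.
F2: satisfies the condition.
F3: satisfies the condition.
F4: fails — nR²q but no w with nR²w and qR²w.
Valid on: F1, F2, F3.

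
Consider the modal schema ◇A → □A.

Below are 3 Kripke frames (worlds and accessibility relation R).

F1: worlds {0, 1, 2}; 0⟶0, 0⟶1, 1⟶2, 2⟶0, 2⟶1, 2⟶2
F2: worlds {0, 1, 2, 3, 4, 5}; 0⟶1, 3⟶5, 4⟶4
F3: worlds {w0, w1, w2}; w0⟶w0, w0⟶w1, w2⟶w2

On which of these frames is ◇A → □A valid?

F2

Frame correspondent (Sahlqvist): ∀x ∀y ∀z (Rxy ∧ Rxz → y = z) — i.e. partial functionality.
F1: fails — 0 sees both 0 and 1.
F2: ✓.
F3: fails — w0 sees both w0 and w1.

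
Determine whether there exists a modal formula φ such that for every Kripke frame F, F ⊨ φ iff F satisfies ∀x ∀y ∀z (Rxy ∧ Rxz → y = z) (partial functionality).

The condition is partial functionality. A defining modal formula is ◇p → □p.
Suppose ◇p→□p is valid. Take Rxy, Rxz and set V(p)={y}. Then ◇p at x, so □p at x, so p at z, i.e. z=y.

Yes, by ◇p → □p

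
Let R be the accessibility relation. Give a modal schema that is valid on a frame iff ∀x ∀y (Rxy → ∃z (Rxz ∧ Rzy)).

The condition is density. The C4 schema □□q → □q defines it.

□□q → □q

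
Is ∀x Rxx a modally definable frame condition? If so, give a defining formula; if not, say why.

Yes: it is reflexivity, defined by the T schema □r → r.

Yes, by □r → r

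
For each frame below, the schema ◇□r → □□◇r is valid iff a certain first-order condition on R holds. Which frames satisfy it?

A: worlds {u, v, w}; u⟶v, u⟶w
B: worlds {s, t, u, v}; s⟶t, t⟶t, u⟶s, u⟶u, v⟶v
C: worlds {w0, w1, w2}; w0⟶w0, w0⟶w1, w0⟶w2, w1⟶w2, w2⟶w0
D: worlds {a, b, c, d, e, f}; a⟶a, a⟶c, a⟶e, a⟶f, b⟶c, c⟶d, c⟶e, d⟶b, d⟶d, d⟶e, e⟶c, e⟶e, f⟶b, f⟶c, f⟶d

A

This is the axiom for a generalized confluence (Geach) condition; its first-order frame correspondent is ∀x ∀y ∀z ((xRy ∧ xR²z) → ∃w (yRw ∧ zRw)).
A: ✓.
B: fails — uRs, uR²u but no w with sRw and uRw.
C: fails — w0Rw1, w0R²w2 but no w with w1Rw and w2Rw.
D: fails — aRc, aR²b but no w with cRw and bRw.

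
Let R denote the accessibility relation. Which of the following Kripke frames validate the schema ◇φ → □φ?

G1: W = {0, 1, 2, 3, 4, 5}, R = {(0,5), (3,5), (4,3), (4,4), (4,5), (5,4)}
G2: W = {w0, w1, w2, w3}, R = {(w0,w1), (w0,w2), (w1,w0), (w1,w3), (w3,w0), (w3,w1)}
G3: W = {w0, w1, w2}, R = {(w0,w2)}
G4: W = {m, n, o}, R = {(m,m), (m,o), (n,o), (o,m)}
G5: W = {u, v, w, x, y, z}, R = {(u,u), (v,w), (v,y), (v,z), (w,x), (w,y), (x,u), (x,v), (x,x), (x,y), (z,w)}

The schema corresponds to partial functionality: ∀x ∀y ∀z (Rxy ∧ Rxz → y = z).
G1: fails — 4 sees both 3 and 4.
G2: fails — w0 sees both w1 and w2.
G3: ✓.
G4: fails — m sees both m and o.
G5: fails — v sees both w and y.
Valid on: G3.

G3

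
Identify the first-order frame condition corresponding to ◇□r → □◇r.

Convergence

This is the .2 axiom.
It corresponds to convergence: ∀x ∀y ∀z (Rxy ∧ Rxz → ∃w (Ryw ∧ Rzw)).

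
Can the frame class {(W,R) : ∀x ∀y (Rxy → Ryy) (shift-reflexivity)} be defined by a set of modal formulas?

Yes — defined by □(□r → r)

Yes: it is shift-reflexivity, defined by the T□ schema □(□r → r).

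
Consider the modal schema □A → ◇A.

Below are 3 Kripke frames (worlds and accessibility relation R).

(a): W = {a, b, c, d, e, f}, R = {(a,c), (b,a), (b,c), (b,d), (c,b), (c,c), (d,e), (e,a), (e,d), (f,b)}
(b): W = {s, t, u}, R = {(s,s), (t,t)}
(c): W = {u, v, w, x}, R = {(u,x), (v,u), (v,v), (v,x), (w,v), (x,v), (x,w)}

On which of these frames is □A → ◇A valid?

Frame correspondent (Sahlqvist): ∀x ∃y Rxy — i.e. seriality.
(a): holds.
(b): fails — world u has no successor.
(c): holds.

(a), (c)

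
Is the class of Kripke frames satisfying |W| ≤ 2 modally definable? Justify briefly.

No — not modally definable

Any modally definable frame class is closed under disjoint unions.
Any modal formula valid on each of 3 disjoint one-world frames is valid on their disjoint union (validity is preserved under disjoint unions). Each one-world frame has |W|=1≤2, but the union has |W|=3.
So the class is not modally definable.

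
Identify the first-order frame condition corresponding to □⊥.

Emptiness of R

□⊥ is valid iff no world has any successor (otherwise □⊥ fails at any world with one).
The converse is a direct semantic check.
Frame condition: ∀x ∀y ¬Rxy.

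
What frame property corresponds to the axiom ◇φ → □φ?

Suppose ◇φ→□φ is valid. Take Rxy, Rxz and set V(φ)={y}. Then ◇φ at x, so □φ at x, so φ at z, i.e. z=y.

Partial functionality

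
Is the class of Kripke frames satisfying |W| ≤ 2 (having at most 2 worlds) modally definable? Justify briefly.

Not modally definable

Modal frame validity is preserved under disjoint unions.
Any modal formula valid on each of 3 disjoint one-world frames is valid on their disjoint union (validity is preserved under disjoint unions). Each one-world frame has |W|=1≤2, but the union has |W|=3.
So no modal formula (or set of formulas) defines exactly the |W|≤2 frames.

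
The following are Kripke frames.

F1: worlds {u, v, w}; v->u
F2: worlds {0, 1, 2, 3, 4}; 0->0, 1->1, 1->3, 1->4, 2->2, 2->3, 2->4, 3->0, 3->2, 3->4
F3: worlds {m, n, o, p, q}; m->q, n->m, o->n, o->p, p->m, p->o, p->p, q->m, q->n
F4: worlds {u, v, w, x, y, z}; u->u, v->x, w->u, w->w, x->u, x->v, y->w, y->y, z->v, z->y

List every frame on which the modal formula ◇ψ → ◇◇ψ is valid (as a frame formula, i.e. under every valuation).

F2

This is the axiom for a generalized confluence (Geach) condition; its first-order frame correspondent is ∀x ∀y (xRy → ∃w (y = w ∧ xR²w)).
F1: fails — vRu but no t with u=t and vR²t.
F2: condition met.
F3: fails — mRq but no w with q=w and mR²w.
F4: fails — vRx but no t with x=t and vR²t.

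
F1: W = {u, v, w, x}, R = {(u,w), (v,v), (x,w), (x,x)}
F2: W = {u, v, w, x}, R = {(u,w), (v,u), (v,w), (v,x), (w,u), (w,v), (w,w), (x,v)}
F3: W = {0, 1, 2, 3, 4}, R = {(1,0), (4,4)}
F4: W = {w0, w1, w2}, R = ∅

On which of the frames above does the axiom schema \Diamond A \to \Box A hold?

Frame correspondent (Sahlqvist): \forall x \forall y \forall z (Rxy \wedge Rxz \to y = z) — i.e. partial functionality.
F1: fails — x sees both w and x.
F2: fails — v sees both u and w.
F3: holds.
F4: holds.
Valid on: F3, F4.

F3, F4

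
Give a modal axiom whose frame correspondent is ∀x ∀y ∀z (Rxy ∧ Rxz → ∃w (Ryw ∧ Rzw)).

The condition is convergence. The .2 schema ◇□r → □◇r defines it.
Suppose ◇□r→□◇r is valid. Take Rxy, Rxz and set V(r)={w : Ryw}. Then □r at y so ◇□r at x, so □◇r at x, so ◇r at z, giving w with Rzw and Ryw.

◇□r → □◇r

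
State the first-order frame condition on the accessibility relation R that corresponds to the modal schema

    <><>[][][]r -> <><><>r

This is a Sahlqvist (Geach-type) schema ◇^2□^3r → □^0◇^3r.
Minimal-valuation argument: fix x; take any y with xR^2y and any z with xR^0z. Set V(r) to the set of worlds R-reachable from y in exactly 3 steps. Then □^3r holds at y, so the antecedent holds at x; validity forces ◇^3r at z, giving a w with zR^3w and yR^3w.
First-order correspondent: forall x forall y (x R^2 y -> exists w (y R^3 w & x R^3 w)).

forall x forall y (x R^2 y -> exists w (y R^3 w & x R^3 w))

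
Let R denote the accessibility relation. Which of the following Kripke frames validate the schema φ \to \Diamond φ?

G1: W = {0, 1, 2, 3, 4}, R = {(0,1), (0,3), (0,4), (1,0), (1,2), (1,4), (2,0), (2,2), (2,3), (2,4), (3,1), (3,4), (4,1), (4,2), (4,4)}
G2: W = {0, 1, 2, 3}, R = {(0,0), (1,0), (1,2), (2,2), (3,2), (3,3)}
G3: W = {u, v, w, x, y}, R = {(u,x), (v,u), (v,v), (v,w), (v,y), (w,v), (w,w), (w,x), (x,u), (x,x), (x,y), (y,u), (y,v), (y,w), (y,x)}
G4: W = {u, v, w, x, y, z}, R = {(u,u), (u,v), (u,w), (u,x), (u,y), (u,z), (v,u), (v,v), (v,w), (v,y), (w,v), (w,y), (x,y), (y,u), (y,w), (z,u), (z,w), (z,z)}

The schema corresponds to reflexivity: \forall x Rxx.
G1: fails — world 0 does not see itself.
G2: fails — world 1 does not see itself.
G3: fails — world u does not see itself.
G4: fails — world w does not see itself.
Valid on no frame.

none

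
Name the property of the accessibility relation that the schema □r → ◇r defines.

This schema is the D axiom.
Its frame correspondent is seriality — ∀x ∃y Rxy.

seriality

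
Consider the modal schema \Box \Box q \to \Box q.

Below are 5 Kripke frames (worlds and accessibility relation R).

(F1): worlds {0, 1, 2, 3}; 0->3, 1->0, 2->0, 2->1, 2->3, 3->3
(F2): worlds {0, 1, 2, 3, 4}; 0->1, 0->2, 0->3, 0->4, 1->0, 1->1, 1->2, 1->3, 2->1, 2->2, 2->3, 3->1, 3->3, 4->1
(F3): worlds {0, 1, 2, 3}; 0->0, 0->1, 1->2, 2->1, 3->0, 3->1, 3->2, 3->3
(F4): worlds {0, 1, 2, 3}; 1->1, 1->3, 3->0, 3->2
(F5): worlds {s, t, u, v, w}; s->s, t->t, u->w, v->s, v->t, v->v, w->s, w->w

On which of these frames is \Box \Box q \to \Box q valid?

This is the axiom for density; its first-order frame correspondent is \forall x \forall y (Rxy \to \exists z (Rxz \wedge Rzy)).
(F1): fails — R10 but no z with R1z and Rz0.
(F2): fails — R04 but no z with R0z and Rz4.
(F3): fails — R12 but no z with R1z and Rz2.
(F4): fails — R32 but no z with R3z and Rz2.
(F5): satisfies the condition.

(F5)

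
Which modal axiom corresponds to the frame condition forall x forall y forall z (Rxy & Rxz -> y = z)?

◇r → □r

This is partial functionality; the standard corresponding axiom is CD: ◇r → □r.
Suppose ◇r→□r is valid. Take Rxy, Rxz and set V(r)={y}. Then ◇r at x, so □r at x, so r at z, i.e. z=y.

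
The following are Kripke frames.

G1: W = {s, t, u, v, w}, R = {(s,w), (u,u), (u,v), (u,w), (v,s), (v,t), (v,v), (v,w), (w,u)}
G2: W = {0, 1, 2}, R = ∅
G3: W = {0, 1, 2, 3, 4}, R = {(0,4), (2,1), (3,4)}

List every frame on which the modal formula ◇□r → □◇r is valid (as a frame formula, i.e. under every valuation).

Frame correspondent (Sahlqvist): ∀x ∀y ∀z (Rxy ∧ Rxz → ∃w (Ryw ∧ Rzw)) — i.e. convergence.
G1: fails — Ruv and Ruw but v and w have no common successor.
G2: satisfies the condition.
G3: fails — R04 and R04 but 4 and 4 have no common successor.

G2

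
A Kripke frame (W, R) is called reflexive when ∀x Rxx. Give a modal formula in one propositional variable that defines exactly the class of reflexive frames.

The condition is reflexivity. The T schema □s → s defines it.

□s → s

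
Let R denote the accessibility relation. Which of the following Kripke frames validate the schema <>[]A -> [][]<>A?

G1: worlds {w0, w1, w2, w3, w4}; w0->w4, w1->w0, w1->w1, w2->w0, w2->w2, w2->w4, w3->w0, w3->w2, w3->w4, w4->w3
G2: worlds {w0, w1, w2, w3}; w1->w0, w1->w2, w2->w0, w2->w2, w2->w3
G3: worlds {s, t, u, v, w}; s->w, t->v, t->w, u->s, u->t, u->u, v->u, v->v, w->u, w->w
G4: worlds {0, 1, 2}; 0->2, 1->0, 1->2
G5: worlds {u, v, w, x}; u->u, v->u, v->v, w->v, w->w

This is the axiom for a generalized confluence (Geach) condition; its first-order frame correspondent is forall x forall y forall z ((xRy & x R^2 z) -> exists w (yRw & zRw)).
G1: fails — w0Rw4, w0R²w3 but no w with w4Rw and w3Rw.
G2: fails — w1Rw0, w1R²w0 but no w with w0Rw and w0Rw.
G3: fails — uRs, uR²u but no w* with sRw* and uRw*.
G4: fails — 1R0, 1R²2 but no w with 0Rw and 2Rw.
G5: fails — wRw, wR²u but no t with wRt and uRt.
Valid on no frame.

none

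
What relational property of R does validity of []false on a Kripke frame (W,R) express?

□⊥ is valid iff no world has any successor (otherwise □⊥ fails at any world with one).

Emptiness of R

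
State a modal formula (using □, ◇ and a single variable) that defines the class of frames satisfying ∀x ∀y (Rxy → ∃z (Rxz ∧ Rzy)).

□□r → □r

This is density; the standard corresponding axiom is C4: □□r → □r.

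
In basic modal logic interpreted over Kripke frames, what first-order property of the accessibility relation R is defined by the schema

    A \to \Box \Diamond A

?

Suppose A→□◇A is valid. Take Rxy and set V(A)={x}. Then A at x, so □◇A at x, so ◇A at y, so some z with Ryz has A; z=x, i.e. Ryx.

symmetry: \forall x \forall y (Rxy \to Ryx)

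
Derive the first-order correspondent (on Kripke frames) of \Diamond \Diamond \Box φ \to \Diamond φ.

This is a Sahlqvist (Geach-type) schema ◇^2□^1φ → □^0◇^1φ.
Minimal-valuation argument: fix x; take any y with xR^2y and any z with xR^0z. Set V(φ) to the set of worlds R-reachable from y in exactly 1 step. Then □^1φ holds at y, so the antecedent holds at x; validity forces ◇^1φ at z, giving a w with zR^1w and yR^1w.
First-order correspondent: \forall x \forall y (x R^2 y \to \exists w (yRw \wedge xRw)).

\forall x \forall y (x R^2 y \to \exists w (yRw \wedge xRw))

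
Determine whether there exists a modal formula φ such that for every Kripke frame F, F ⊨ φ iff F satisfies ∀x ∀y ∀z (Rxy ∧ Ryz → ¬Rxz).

Not modally definable

Any modally definable frame class is closed under surjective bounded morphisms.
The 7-cycle (worlds 0,1,2,3,4,5,6 with 0→1→2→3→4→5→6→0) is intransitive. Mapping every world to a single reflexive point • is a surjective bounded morphism; the reflexive point is not intransitive (R••∧R•• but R••).
So no modal formula (or set of formulas) defines exactly the intransitive frames.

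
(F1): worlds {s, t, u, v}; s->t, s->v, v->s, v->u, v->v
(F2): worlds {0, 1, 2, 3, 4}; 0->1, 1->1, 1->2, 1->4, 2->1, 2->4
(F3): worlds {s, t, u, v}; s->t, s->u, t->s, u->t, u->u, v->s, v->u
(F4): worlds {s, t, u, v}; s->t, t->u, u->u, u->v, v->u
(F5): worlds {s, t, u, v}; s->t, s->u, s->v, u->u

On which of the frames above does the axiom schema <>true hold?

(F3), (F4)

Frame correspondent (Sahlqvist): forall x exists y Rxy — i.e. seriality.
(F1): fails — world t has no successor.
(F2): fails — world 3 has no successor.
(F3): condition met.
(F4): condition met.
(F5): fails — world t has no successor.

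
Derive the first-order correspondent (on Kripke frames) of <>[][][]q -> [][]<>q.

This is a Sahlqvist (Geach-type) schema ◇^1□^3q → □^2◇^1q.
Minimal-valuation argument: fix x; take any y with xR^1y and any z with xR^2z. Set V(q) to the set of worlds R-reachable from y in exactly 3 steps. Then □^3q holds at y, so the antecedent holds at x; validity forces ◇^1q at z, giving a w with zR^1w and yR^3w.
First-order correspondent: forall x forall y forall z ((xRy & x R^2 z) -> exists w (y R^3 w & zRw)).

forall x forall y forall z ((xRy & x R^2 z) -> exists w (y R^3 w & zRw))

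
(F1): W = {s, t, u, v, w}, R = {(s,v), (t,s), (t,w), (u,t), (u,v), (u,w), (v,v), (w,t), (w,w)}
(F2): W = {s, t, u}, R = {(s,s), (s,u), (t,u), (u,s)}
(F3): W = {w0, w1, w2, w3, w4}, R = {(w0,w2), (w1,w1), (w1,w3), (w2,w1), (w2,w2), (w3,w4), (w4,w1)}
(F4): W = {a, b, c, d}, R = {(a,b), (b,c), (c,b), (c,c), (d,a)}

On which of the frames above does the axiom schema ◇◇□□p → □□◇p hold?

(F2), (F4)

This is the axiom for a generalized confluence (Geach) condition; its first-order frame correspondent is ∀x ∀y ∀z ((xR²y ∧ xR²z) → ∃w (yR²w ∧ zRw)).
(F1): fails — tR²v, tR²t but no w* with vR²w* and tRw*.
(F2): condition met.
(F3): fails — w1R²w3, w1R²w3 but no w with w3R²w and w3Rw.
(F4): condition met.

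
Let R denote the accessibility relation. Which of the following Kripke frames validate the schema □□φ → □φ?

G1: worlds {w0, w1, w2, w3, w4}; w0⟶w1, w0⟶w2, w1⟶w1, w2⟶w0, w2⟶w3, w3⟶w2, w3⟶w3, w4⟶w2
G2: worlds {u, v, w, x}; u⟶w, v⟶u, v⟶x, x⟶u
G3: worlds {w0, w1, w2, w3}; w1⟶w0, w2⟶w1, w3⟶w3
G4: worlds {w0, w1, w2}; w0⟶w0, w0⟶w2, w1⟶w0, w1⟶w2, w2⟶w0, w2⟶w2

The schema corresponds to density: ∀x ∀y (Rxy → ∃z (Rxz ∧ Rzy)).
G1: fails — Rw4w2 but no z with Rw4z and Rzw2.
G2: fails — Rxu but no z with Rxz and Rzu.
G3: fails — Rw1w0 but no z with Rw1z and Rzw0.
G4: ✓.

G4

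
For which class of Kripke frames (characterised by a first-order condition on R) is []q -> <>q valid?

Suppose □q→◇q is valid. At any x set V(q)=W. Then □q at x, so ◇q at x, so x has a successor.
Conversely, on a frame with seriality the schema holds at every world under every valuation.
So the correspondent is seriality.

Seriality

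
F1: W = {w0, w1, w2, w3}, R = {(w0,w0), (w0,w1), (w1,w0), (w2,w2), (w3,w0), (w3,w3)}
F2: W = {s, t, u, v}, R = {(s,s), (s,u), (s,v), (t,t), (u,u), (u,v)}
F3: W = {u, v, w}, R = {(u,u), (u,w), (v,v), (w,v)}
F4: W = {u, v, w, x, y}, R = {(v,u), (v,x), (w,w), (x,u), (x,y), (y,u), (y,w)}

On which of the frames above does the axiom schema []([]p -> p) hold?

The schema corresponds to shift-reflexivity: forall x forall y (Rxy -> Ryy).
F1: fails — Rw0w1 but not Rw1w1.
F2: fails — Ruv but not Rvv.
F3: fails — Ruw but not Rww.
F4: fails — Rvu but not Ruu.
Valid on no frame.

none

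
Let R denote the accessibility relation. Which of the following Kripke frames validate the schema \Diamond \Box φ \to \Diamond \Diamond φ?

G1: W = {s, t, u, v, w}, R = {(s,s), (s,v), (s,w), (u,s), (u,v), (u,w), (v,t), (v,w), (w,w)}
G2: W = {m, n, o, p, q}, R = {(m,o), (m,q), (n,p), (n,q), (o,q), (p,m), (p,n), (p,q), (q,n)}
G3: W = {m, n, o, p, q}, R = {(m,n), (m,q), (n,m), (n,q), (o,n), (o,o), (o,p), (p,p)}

This is the axiom for a generalized confluence (Geach) condition; its first-order frame correspondent is \forall x \forall y (xRy \to \exists w (yRw \wedge x R^2 w)).
G1: fails — vRt but no w* with tRw* and vR²w*.
G2: holds.
G3: fails — mRq but no w with qRw and mR²w.

G2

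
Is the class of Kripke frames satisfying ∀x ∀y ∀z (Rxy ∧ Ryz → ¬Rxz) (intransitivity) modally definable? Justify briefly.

Not modally definable

Any modally definable frame class is closed under surjective bounded morphisms.
The 7-cycle (worlds a,b,c,d,e,f,g with a→b→c→d→e→f→g→a) is intransitive. Mapping every world to a single reflexive point • is a surjective bounded morphism; the reflexive point is not intransitive (R••∧R•• but R••).
So no modal formula (or set of formulas) defines exactly the intransitive frames.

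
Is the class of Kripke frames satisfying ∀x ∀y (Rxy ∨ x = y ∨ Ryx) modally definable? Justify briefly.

Not definable by any modal formula

If a class were modally definable it would be closed under disjoint unions (Goldblatt–Thomason).
Take 2 disjoint single-world reflexive frames: each is trivially connected, but their disjoint union has 2 worlds with no edge between distinct components, so it is not connected.
So the class is not modally definable.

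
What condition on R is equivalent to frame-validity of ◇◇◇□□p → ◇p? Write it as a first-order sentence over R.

∀x ∀y (xR³y → ∃w (yR²w ∧ xRw))

This is a Sahlqvist (Geach-type) schema ◇^3□^2p → □^0◇^1p.
First-order correspondent: ∀x ∀y (xR³y → ∃w (yR²w ∧ xRw)).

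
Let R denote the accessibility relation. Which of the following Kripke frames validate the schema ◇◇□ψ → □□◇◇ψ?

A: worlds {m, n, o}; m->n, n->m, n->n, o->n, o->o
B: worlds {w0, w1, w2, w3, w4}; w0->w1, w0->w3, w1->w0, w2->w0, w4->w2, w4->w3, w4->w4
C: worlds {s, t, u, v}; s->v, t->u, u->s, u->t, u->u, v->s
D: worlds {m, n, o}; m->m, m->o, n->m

A

The schema corresponds to a generalized confluence (Geach) condition: ∀x ∀y ∀z ((xR²y ∧ xR²z) → ∃w (yRw ∧ zR²w)).
A: holds.
B: fails — w0R²w0, w0R²w0 but no w with w0Rw and w0R²w.
C: fails — sR²s, sR²s but no w with sRw and sR²w.
D: fails — mR²m, mR²o but no w with mRw and oR²w.
Valid on: A.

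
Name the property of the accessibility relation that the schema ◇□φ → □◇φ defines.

Suppose ◇□φ→□◇φ is valid. Take Rxy, Rxz and set V(φ)={w : Ryw}. Then □φ at y so ◇□φ at x, so □◇φ at x, so ◇φ at z, giving w with Rzw and Ryw.

convergence: ∀x ∀y ∀z (Rxy ∧ Rxz → ∃w (Ryw ∧ Rzw))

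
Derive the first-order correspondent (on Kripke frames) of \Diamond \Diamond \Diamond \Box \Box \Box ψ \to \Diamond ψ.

This is a Sahlqvist (Geach-type) schema ◇^3□^3ψ → □^0◇^1ψ.
Minimal-valuation argument: fix x; take any y with xR^3y and any z with xR^0z. Set V(ψ) to the set of worlds R-reachable from y in exactly 3 steps. Then □^3ψ holds at y, so the antecedent holds at x; validity forces ◇^1ψ at z, giving a w with zR^1w and yR^3w.
First-order correspondent: \forall x \forall y (x R^3 y \to \exists w (y R^3 w \wedge xRw)).

\forall x \forall y (x R^3 y \to \exists w (y R^3 w \wedge xRw))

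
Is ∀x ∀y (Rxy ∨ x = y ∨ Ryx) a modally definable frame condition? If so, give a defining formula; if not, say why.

No — not modally definable

Any modally definable frame class is closed under disjoint unions.
Take 4 disjoint single-world reflexive frames: each is trivially connected, but their disjoint union has 4 worlds with no edge between distinct components, so it is not connected.
Hence connectedness of R is not modally definable.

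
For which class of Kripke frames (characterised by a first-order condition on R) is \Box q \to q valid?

Suppose □q→q is valid. At any x set V(q)={w : Rxw}. Then □q holds at x, so q holds at x, i.e. Rxx.

reflexivity: \forall x Rxx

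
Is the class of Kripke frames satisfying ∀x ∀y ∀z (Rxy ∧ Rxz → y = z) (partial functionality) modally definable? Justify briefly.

Yes: it is partial functionality, defined by the CD schema ◇r → □r.
Suppose ◇r→□r is valid. Take Rxy, Rxz and set V(r)={y}. Then ◇r at x, so □r at x, so r at z, i.e. z=y.

Definable; ◇r → □r defines it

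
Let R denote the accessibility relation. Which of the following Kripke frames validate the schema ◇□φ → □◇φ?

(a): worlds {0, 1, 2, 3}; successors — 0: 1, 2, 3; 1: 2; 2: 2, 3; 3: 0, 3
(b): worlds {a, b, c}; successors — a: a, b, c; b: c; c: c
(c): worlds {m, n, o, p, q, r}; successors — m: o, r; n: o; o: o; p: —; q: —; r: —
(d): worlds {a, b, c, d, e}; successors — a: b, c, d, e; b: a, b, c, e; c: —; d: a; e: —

(b)

The schema corresponds to convergence: ∀x ∀y ∀z (Rxy ∧ Rxz → ∃w (Ryw ∧ Rzw)).
(a): fails — R01 and R03 but 1 and 3 have no common successor.
(b): condition met.
(c): fails — Rmr and Rmr but r and r have no common successor.
(d): fails — Rab and Rae but b and e have no common successor.
Valid on: (b).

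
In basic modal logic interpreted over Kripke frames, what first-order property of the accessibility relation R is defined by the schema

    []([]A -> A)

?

shift-reflexivity

Suppose □(□A→A) is valid. Take Rxy and set V(A)={w : Ryw}. Then at y, □A holds; since □(□A→A) at x, □A→A at y, so A at y, i.e. Ryy.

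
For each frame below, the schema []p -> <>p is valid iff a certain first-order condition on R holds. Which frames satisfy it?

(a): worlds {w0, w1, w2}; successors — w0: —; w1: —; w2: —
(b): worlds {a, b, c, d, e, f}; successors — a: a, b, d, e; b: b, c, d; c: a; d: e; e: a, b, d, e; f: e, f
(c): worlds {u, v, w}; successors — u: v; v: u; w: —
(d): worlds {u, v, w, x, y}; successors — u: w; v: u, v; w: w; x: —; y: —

(b)

This is the axiom for seriality; its first-order frame correspondent is forall x exists y Rxy.
(a): fails — world w0 has no successor.
(b): holds.
(c): fails — world w has no successor.
(d): fails — world x has no successor.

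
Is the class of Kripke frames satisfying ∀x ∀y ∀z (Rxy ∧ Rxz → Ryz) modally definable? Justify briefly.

Yes — defined by ◇r → □◇r

Yes: it is the Euclidean property, defined by the 5 schema ◇r → □◇r.
Suppose ◇r→□◇r is valid. Take Rxy, Rxz and set V(r)={y}. Then ◇r at x, so □◇r at x, so ◇r at z, so some w with Rzw has r; w=y, i.e. Rzy. By symmetry of the argument, Ryz.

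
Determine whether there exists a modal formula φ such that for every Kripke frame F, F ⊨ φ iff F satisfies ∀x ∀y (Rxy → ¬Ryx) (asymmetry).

If a class were modally definable it would be closed under surjective bounded morphisms (Goldblatt–Thomason).
The 3-cycle (worlds 0,1,2 with 0→1→2→0) is asymmetric. Mapping every world to a single reflexive point • is a surjective bounded morphism, and the reflexive point is not asymmetric (R•• but asymmetry requires ¬R••).
So no modal formula (or set of formulas) defines exactly the asymmetric frames.

No — not modally definable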